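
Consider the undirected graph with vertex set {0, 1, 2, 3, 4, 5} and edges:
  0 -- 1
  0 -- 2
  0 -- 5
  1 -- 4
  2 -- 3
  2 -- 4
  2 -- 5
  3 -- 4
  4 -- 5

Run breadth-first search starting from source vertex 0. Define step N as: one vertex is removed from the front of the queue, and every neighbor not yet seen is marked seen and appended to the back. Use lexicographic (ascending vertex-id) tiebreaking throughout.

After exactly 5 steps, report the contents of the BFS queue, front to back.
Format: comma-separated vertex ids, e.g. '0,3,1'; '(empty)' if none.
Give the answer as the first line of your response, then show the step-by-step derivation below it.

3

step 1: dequeue 0; queue=[1,2,5]; order=0
step 2: dequeue 1; queue=[2,5,4]; order=0,1
step 3: dequeue 2; queue=[5,4,3]; order=0,1,2
step 4: dequeue 5; queue=[4,3]; order=0,1,2,5
step 5: dequeue 4; queue=[3]; order=0,1,2,5,4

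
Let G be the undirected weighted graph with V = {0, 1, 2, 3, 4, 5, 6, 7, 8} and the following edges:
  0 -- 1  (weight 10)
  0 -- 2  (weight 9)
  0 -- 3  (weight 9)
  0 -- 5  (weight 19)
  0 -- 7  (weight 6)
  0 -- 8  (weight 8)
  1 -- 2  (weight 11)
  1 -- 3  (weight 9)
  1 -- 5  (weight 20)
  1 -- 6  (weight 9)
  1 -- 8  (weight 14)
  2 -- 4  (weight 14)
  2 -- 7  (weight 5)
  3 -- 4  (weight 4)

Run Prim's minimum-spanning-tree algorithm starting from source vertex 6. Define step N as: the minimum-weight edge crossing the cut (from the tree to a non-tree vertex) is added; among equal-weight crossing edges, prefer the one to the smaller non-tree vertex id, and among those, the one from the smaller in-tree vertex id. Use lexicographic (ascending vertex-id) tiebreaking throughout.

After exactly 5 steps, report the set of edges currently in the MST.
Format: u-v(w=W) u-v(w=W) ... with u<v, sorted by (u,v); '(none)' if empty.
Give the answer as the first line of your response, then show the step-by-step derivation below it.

0-3(w=9) 0-7(w=6) 1-3(w=9) 1-6(w=9) 3-4(w=4)

step 1: add edge 1-6 (w=9); MST = {1-6(w=9)}
step 2: add edge 1-3 (w=9); MST = {1-3(w=9) 1-6(w=9)}
step 3: add edge 3-4 (w=4); MST = {1-3(w=9) 1-6(w=9) 3-4(w=4)}
step 4: add edge 0-3 (w=9); MST = {0-3(w=9) 1-3(w=9) 1-6(w=9) 3-4(w=4)}
step 5: add edge 0-7 (w=6); MST = {0-3(w=9) 0-7(w=6) 1-3(w=9) 1-6(w=9) 3-4(w=4)}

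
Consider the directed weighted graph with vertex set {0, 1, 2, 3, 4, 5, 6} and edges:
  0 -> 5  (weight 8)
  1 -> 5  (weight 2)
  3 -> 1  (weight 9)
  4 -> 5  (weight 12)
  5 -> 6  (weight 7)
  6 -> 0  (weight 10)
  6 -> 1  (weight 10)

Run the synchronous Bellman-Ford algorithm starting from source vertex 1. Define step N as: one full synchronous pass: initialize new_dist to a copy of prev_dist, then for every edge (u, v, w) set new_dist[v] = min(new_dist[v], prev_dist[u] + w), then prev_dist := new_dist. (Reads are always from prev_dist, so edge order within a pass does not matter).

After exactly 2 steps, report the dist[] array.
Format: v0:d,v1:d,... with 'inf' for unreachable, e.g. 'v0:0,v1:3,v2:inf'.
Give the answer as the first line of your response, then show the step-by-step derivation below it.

v0:inf,v1:0,v2:inf,v3:inf,v4:inf,v5:2,v6:9

step 1: dist = v0:inf,v1:0,v2:inf,v3:inf,v4:inf,v5:2,v6:inf
step 2: dist = v0:inf,v1:0,v2:inf,v3:inf,v4:inf,v5:2,v6:9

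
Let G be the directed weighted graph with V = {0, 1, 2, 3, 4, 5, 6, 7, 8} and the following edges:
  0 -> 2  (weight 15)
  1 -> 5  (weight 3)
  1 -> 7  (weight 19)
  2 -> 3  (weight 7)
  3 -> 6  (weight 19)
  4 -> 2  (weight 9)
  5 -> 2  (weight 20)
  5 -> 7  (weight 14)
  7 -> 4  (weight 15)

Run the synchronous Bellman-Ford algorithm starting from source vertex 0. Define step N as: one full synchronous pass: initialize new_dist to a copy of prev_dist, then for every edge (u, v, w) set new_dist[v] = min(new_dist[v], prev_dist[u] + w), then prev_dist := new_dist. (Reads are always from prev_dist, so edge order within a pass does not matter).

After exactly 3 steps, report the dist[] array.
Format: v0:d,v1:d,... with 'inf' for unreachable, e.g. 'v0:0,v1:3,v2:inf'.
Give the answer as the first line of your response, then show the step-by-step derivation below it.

v0:0,v1:inf,v2:15,v3:22,v4:inf,v5:inf,v6:41,v7:inf,v8:inf

step 1: dist = v0:0,v1:inf,v2:15,v3:inf,v4:inf,v5:inf,v6:inf,v7:inf,v8:inf
step 2: dist = v0:0,v1:inf,v2:15,v3:22,v4:inf,v5:inf,v6:inf,v7:inf,v8:inf
step 3: dist = v0:0,v1:inf,v2:15,v3:22,v4:inf,v5:inf,v6:41,v7:inf,v8:inf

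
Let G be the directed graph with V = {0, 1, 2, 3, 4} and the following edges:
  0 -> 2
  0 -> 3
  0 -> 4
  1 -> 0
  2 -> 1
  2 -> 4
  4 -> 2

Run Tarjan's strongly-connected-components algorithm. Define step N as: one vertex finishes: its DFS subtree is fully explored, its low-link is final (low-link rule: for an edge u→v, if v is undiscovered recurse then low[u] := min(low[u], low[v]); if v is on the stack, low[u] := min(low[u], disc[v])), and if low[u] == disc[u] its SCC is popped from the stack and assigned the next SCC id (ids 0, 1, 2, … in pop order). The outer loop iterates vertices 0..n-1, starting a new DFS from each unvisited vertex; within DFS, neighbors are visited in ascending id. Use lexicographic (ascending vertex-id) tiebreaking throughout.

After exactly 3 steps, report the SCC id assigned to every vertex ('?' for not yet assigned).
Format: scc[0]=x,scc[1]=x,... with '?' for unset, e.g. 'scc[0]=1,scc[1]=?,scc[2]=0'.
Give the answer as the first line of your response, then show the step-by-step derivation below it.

scc[0]=?,scc[1]=?,scc[2]=?,scc[3]=?,scc[4]=?

step 1: low=(low[0]=0,low[1]=0,low[2]=1,low[3]=?,low[4]=?); scc=(scc[0]=?,scc[1]=?,scc[2]=?,scc[3]=?,scc[4]=?)
step 2: low=(low[0]=0,low[1]=0,low[2]=0,low[3]=?,low[4]=1); scc=(scc[0]=?,scc[1]=?,scc[2]=?,scc[3]=?,scc[4]=?)
step 3: low=(low[0]=0,low[1]=0,low[2]=0,low[3]=?,low[4]=1); scc=(scc[0]=?,scc[1]=?,scc[2]=?,scc[3]=?,scc[4]=?)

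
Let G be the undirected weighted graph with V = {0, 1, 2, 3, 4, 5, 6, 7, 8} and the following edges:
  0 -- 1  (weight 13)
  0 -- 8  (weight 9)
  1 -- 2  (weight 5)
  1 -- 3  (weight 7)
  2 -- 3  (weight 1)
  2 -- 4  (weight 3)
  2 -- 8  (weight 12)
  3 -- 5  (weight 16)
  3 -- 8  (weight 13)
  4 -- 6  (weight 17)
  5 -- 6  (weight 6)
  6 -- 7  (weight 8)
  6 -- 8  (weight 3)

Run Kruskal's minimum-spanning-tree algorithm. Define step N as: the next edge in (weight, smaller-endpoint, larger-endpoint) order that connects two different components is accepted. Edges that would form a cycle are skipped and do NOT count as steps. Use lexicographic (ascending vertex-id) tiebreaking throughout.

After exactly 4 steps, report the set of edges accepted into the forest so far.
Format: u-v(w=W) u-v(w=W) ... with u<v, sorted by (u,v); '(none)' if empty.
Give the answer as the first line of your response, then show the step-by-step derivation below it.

1-2(w=5) 2-3(w=1) 2-4(w=3) 6-8(w=3)

step 1: add edge 2-3 (w=1); MST = {2-3(w=1)}
step 2: add edge 2-4 (w=3); MST = {2-3(w=1) 2-4(w=3)}
step 3: add edge 6-8 (w=3); MST = {2-3(w=1) 2-4(w=3) 6-8(w=3)}
step 4: add edge 1-2 (w=5); MST = {1-2(w=5) 2-3(w=1) 2-4(w=3) 6-8(w=3)}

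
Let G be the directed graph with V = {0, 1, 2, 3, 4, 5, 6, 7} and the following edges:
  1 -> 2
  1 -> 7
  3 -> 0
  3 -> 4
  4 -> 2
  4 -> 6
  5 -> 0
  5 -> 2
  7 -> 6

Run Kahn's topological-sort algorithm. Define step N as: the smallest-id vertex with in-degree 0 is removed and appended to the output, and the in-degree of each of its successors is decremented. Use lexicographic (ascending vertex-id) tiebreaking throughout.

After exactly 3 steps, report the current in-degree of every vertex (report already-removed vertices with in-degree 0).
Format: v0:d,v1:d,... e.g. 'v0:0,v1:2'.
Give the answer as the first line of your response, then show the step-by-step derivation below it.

v0:1,v1:0,v2:1,v3:0,v4:0,v5:0,v6:1,v7:0

step 1: output 1; order=[1]; indeg=(2,0,2,0,1,0,2,0)
step 2: output 3; order=[1,3]; indeg=(1,0,2,0,0,0,2,0)
step 3: output 4; order=[1,3,4]; indeg=(1,0,1,0,0,0,1,0)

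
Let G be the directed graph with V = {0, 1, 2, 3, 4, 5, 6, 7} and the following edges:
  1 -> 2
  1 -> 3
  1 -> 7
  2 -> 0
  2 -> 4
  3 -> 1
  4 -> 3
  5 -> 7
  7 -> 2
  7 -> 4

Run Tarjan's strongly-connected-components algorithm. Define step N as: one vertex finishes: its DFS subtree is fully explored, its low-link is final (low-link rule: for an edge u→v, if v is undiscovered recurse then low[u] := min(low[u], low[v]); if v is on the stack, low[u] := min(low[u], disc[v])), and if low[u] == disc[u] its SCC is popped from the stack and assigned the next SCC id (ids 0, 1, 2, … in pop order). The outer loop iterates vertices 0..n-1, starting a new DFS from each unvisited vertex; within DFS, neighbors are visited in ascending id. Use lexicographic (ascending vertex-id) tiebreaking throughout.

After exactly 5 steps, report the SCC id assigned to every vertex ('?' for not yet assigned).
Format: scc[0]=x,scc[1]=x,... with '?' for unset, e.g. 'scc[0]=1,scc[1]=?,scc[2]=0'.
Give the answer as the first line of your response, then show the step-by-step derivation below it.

scc[0]=0,scc[1]=?,scc[2]=?,scc[3]=?,scc[4]=?,scc[5]=?,scc[6]=?,scc[7]=?

step 1: low=(low[0]=0,low[1]=?,low[2]=?,low[3]=?,low[4]=?,low[5]=?,low[6]=?,low[7]=?); scc=(scc[0]=0,scc[1]=?,scc[2]=?,scc[3]=?,scc[4]=?,scc[5]=?,scc[6]=?,scc[7]=?)
step 2: low=(low[0]=0,low[1]=1,low[2]=2,low[3]=1,low[4]=3,low[5]=?,low[6]=?,low[7]=?); scc=(scc[0]=0,scc[1]=?,scc[2]=?,scc[3]=?,scc[4]=?,scc[5]=?,scc[6]=?,scc[7]=?)
step 3: low=(low[0]=0,low[1]=1,low[2]=2,low[3]=1,low[4]=1,low[5]=?,low[6]=?,low[7]=?); scc=(scc[0]=0,scc[1]=?,scc[2]=?,scc[3]=?,scc[4]=?,scc[5]=?,scc[6]=?,scc[7]=?)
step 4: low=(low[0]=0,low[1]=1,low[2]=1,low[3]=1,low[4]=1,low[5]=?,low[6]=?,low[7]=?); scc=(scc[0]=0,scc[1]=?,scc[2]=?,scc[3]=?,scc[4]=?,scc[5]=?,scc[6]=?,scc[7]=?)
step 5: low=(low[0]=0,low[1]=1,low[2]=1,low[3]=1,low[4]=1,low[5]=?,low[6]=?,low[7]=2); scc=(scc[0]=0,scc[1]=?,scc[2]=?,scc[3]=?,scc[4]=?,scc[5]=?,scc[6]=?,scc[7]=?)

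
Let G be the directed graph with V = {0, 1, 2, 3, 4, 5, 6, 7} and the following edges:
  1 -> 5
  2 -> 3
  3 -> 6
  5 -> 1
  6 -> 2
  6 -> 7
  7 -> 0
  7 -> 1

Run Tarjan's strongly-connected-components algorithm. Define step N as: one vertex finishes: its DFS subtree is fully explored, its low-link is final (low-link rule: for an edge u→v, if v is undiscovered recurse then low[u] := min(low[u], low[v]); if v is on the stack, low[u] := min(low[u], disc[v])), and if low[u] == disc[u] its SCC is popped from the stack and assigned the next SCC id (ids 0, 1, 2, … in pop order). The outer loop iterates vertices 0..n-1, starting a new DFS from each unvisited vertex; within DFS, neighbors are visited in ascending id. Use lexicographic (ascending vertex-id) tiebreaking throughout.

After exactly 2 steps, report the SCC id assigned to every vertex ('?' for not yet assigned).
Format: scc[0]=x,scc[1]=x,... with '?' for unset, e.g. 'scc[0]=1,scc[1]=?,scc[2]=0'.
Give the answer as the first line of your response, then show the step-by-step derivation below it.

scc[0]=0,scc[1]=?,scc[2]=?,scc[3]=?,scc[4]=?,scc[5]=?,scc[6]=?,scc[7]=?

step 1: low=(low[0]=0,low[1]=?,low[2]=?,low[3]=?,low[4]=?,low[5]=?,low[6]=?,low[7]=?); scc=(scc[0]=0,scc[1]=?,scc[2]=?,scc[3]=?,scc[4]=?,scc[5]=?,scc[6]=?,scc[7]=?)
step 2: low=(low[0]=0,low[1]=1,low[2]=?,low[3]=?,low[4]=?,low[5]=1,low[6]=?,low[7]=?); scc=(scc[0]=0,scc[1]=?,scc[2]=?,scc[3]=?,scc[4]=?,scc[5]=?,scc[6]=?,scc[7]=?)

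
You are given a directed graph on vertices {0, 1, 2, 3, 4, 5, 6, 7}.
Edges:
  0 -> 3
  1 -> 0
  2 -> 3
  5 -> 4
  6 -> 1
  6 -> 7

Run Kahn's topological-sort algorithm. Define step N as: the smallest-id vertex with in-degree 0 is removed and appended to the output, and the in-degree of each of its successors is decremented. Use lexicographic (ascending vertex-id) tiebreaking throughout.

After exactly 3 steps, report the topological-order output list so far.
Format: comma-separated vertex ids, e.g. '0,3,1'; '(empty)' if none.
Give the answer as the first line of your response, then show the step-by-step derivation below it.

2,5,4

step 1: output 2; order=[2]; indeg=(1,1,0,1,1,0,0,1)
step 2: output 5; order=[2,5]; indeg=(1,1,0,1,0,0,0,1)
step 3: output 4; order=[2,5,4]; indeg=(1,1,0,1,0,0,0,1)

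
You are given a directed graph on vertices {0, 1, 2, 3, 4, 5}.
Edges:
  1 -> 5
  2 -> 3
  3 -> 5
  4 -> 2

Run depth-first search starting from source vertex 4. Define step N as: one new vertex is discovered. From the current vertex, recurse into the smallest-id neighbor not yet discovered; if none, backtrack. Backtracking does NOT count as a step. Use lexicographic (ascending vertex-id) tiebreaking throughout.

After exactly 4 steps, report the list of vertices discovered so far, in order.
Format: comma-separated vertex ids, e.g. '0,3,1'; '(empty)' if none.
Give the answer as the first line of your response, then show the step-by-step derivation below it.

4,2,3,5

step 1: discover 4; path=4; order=4
step 2: discover 2; path=4>2; order=4,2
step 3: discover 3; path=4>2>3; order=4,2,3
step 4: discover 5; path=4>2>3>5; order=4,2,3,5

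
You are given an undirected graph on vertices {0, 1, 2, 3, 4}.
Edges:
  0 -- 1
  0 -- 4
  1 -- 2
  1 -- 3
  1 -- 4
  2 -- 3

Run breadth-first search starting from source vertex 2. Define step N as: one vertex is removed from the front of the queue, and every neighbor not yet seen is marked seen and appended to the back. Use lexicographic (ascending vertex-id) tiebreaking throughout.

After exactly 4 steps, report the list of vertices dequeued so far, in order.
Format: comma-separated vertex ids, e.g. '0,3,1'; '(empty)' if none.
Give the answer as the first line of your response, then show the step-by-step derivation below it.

2,1,3,0

step 1: dequeue 2; queue=[1,3]; order=2
step 2: dequeue 1; queue=[3,0,4]; order=2,1
step 3: dequeue 3; queue=[0,4]; order=2,1,3
step 4: dequeue 0; queue=[4]; order=2,1,3,0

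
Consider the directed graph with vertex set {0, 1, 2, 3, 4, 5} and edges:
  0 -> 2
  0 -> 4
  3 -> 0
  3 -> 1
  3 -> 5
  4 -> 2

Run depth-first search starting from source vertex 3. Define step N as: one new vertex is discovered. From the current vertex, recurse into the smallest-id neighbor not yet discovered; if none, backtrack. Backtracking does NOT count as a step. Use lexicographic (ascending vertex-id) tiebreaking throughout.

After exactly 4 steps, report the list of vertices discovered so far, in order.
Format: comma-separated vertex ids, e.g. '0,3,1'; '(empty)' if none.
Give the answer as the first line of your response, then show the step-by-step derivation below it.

3,0,2,4

step 1: discover 3; path=3; order=3
step 2: discover 0; path=3>0; order=3,0
step 3: discover 2; path=3>0>2; order=3,0,2
step 4: discover 4; path=3>0>4; order=3,0,2,4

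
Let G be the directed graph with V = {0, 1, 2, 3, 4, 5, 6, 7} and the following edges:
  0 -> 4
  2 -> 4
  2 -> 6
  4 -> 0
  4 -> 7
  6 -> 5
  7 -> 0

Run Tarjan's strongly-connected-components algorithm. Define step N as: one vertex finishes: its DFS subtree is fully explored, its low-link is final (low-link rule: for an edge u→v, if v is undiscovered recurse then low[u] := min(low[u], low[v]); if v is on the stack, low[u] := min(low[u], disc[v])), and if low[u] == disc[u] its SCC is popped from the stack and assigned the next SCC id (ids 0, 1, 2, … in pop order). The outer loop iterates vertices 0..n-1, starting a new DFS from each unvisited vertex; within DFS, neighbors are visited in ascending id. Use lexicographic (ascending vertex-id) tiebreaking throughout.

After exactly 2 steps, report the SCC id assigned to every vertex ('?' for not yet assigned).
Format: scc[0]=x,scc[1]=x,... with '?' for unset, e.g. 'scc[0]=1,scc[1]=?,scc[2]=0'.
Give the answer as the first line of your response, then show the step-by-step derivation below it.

scc[0]=?,scc[1]=?,scc[2]=?,scc[3]=?,scc[4]=?,scc[5]=?,scc[6]=?,scc[7]=?

step 1: low=(low[0]=0,low[1]=?,low[2]=?,low[3]=?,low[4]=0,low[5]=?,low[6]=?,low[7]=0); scc=(scc[0]=?,scc[1]=?,scc[2]=?,scc[3]=?,scc[4]=?,scc[5]=?,scc[6]=?,scc[7]=?)
step 2: low=(low[0]=0,low[1]=?,low[2]=?,low[3]=?,low[4]=0,low[5]=?,low[6]=?,low[7]=0); scc=(scc[0]=?,scc[1]=?,scc[2]=?,scc[3]=?,scc[4]=?,scc[5]=?,scc[6]=?,scc[7]=?)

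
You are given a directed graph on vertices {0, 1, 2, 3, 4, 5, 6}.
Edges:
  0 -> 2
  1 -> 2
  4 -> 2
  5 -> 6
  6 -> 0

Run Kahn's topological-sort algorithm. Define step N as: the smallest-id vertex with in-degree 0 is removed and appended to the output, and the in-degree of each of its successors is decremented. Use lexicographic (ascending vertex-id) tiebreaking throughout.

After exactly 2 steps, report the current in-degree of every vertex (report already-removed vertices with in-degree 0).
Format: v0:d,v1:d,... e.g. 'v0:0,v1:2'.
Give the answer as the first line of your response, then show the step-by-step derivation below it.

v0:1,v1:0,v2:2,v3:0,v4:0,v5:0,v6:1

step 1: output 1; order=[1]; indeg=(1,0,2,0,0,0,1)
step 2: output 3; order=[1,3]; indeg=(1,0,2,0,0,0,1)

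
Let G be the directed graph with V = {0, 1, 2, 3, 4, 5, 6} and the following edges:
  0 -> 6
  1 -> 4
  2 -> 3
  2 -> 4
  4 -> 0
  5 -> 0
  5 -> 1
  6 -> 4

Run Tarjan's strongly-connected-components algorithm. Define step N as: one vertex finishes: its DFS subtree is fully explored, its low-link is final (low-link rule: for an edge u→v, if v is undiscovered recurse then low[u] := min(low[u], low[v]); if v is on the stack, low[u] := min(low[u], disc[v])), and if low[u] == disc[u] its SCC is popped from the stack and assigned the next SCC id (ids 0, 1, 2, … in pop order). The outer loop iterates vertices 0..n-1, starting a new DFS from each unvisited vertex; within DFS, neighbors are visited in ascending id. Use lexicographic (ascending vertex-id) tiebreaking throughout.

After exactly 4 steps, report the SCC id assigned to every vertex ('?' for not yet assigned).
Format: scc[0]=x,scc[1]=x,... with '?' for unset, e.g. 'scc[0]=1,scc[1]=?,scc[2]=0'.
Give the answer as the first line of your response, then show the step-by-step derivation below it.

scc[0]=0,scc[1]=1,scc[2]=?,scc[3]=?,scc[4]=0,scc[5]=?,scc[6]=0

step 1: low=(low[0]=0,low[1]=?,low[2]=?,low[3]=?,low[4]=0,low[5]=?,low[6]=1); scc=(scc[0]=?,scc[1]=?,scc[2]=?,scc[3]=?,scc[4]=?,scc[5]=?,scc[6]=?)
step 2: low=(low[0]=0,low[1]=?,low[2]=?,low[3]=?,low[4]=0,low[5]=?,low[6]=0); scc=(scc[0]=?,scc[1]=?,scc[2]=?,scc[3]=?,scc[4]=?,scc[5]=?,scc[6]=?)
step 3: low=(low[0]=0,low[1]=?,low[2]=?,low[3]=?,low[4]=0,low[5]=?,low[6]=0); scc=(scc[0]=0,scc[1]=?,scc[2]=?,scc[3]=?,scc[4]=0,scc[5]=?,scc[6]=0)
step 4: low=(low[0]=0,low[1]=3,low[2]=?,low[3]=?,low[4]=0,low[5]=?,low[6]=0); scc=(scc[0]=0,scc[1]=1,scc[2]=?,scc[3]=?,scc[4]=0,scc[5]=?,scc[6]=0)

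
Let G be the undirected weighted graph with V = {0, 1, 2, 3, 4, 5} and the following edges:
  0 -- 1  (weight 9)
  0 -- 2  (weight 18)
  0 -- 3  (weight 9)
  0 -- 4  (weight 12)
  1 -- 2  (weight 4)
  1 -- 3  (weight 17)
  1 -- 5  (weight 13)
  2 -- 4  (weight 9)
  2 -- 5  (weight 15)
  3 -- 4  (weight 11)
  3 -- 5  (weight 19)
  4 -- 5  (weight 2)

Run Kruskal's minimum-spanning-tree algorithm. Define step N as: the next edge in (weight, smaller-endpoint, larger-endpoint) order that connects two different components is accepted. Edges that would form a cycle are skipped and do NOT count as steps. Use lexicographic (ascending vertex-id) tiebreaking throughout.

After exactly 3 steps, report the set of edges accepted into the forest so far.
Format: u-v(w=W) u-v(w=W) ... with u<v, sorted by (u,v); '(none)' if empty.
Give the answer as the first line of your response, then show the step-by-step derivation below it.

0-1(w=9) 1-2(w=4) 4-5(w=2)

step 1: add edge 4-5 (w=2); MST = {4-5(w=2)}
step 2: add edge 1-2 (w=4); MST = {1-2(w=4) 4-5(w=2)}
step 3: add edge 0-1 (w=9); MST = {0-1(w=9) 1-2(w=4) 4-5(w=2)}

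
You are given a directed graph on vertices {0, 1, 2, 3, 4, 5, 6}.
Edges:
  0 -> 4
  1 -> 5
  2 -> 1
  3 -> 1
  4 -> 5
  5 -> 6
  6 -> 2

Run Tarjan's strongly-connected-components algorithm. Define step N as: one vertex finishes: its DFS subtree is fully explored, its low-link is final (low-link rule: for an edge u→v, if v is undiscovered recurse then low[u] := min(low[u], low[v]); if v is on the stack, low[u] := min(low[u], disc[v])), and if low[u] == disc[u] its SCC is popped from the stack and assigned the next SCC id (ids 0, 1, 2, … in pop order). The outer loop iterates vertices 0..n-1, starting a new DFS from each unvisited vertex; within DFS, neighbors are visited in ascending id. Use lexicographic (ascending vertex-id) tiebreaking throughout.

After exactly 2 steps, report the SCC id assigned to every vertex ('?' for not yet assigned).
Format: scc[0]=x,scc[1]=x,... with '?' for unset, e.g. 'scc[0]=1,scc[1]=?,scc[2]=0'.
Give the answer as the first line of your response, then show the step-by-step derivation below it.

scc[0]=?,scc[1]=?,scc[2]=?,scc[3]=?,scc[4]=?,scc[5]=?,scc[6]=?

step 1: low=(low[0]=0,low[1]=2,low[2]=4,low[3]=?,low[4]=1,low[5]=2,low[6]=3); scc=(scc[0]=?,scc[1]=?,scc[2]=?,scc[3]=?,scc[4]=?,scc[5]=?,scc[6]=?)
step 2: low=(low[0]=0,low[1]=2,low[2]=2,low[3]=?,low[4]=1,low[5]=2,low[6]=3); scc=(scc[0]=?,scc[1]=?,scc[2]=?,scc[3]=?,scc[4]=?,scc[5]=?,scc[6]=?)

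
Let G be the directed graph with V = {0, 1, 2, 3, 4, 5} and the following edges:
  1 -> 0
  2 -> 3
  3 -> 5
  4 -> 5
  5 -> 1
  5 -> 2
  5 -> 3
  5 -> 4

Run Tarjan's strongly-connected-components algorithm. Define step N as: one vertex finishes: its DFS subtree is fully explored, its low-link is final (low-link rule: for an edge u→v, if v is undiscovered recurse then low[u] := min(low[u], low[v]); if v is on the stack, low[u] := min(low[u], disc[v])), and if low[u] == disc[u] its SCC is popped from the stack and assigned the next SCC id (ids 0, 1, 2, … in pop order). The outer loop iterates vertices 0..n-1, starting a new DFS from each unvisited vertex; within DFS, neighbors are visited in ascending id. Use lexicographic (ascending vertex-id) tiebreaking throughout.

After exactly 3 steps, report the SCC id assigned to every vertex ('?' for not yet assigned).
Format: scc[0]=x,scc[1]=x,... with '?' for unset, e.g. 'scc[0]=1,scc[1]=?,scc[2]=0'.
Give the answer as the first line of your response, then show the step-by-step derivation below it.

scc[0]=0,scc[1]=1,scc[2]=?,scc[3]=?,scc[4]=?,scc[5]=?

step 1: low=(low[0]=0,low[1]=?,low[2]=?,low[3]=?,low[4]=?,low[5]=?); scc=(scc[0]=0,scc[1]=?,scc[2]=?,scc[3]=?,scc[4]=?,scc[5]=?)
step 2: low=(low[0]=0,low[1]=1,low[2]=?,low[3]=?,low[4]=?,low[5]=?); scc=(scc[0]=0,scc[1]=1,scc[2]=?,scc[3]=?,scc[4]=?,scc[5]=?)
step 3: low=(low[0]=0,low[1]=1,low[2]=2,low[3]=3,low[4]=4,low[5]=2); scc=(scc[0]=0,scc[1]=1,scc[2]=?,scc[3]=?,scc[4]=?,scc[5]=?)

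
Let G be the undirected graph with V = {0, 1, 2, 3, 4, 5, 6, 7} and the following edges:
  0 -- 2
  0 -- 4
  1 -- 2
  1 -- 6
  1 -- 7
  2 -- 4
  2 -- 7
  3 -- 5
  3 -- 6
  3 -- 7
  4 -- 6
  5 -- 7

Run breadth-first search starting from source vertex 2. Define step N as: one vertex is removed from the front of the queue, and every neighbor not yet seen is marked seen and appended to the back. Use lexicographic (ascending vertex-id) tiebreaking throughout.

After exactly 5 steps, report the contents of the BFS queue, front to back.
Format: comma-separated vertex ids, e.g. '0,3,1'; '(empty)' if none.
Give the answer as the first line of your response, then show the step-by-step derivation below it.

6,3,5

step 1: dequeue 2; queue=[0,1,4,7]; order=2
step 2: dequeue 0; queue=[1,4,7]; order=2,0
step 3: dequeue 1; queue=[4,7,6]; order=2,0,1
step 4: dequeue 4; queue=[7,6]; order=2,0,1,4
step 5: dequeue 7; queue=[6,3,5]; order=2,0,1,4,7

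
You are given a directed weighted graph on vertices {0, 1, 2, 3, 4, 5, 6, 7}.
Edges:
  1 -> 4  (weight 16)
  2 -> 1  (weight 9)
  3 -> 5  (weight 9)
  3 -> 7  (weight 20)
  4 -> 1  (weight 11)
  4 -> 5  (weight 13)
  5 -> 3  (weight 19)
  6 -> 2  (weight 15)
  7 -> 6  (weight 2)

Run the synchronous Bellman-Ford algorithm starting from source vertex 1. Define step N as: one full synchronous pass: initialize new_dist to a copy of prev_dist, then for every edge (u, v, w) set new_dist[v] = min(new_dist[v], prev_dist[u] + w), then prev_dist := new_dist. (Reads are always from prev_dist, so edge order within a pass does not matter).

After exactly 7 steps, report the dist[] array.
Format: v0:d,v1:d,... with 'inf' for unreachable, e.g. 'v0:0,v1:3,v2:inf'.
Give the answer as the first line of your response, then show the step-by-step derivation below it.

v0:inf,v1:0,v2:85,v3:48,v4:16,v5:29,v6:70,v7:68

step 1: dist = v0:inf,v1:0,v2:inf,v3:inf,v4:16,v5:inf,v6:inf,v7:inf
step 2: dist = v0:inf,v1:0,v2:inf,v3:inf,v4:16,v5:29,v6:inf,v7:inf
step 3: dist = v0:inf,v1:0,v2:inf,v3:48,v4:16,v5:29,v6:inf,v7:inf
step 4: dist = v0:inf,v1:0,v2:inf,v3:48,v4:16,v5:29,v6:inf,v7:68
step 5: dist = v0:inf,v1:0,v2:inf,v3:48,v4:16,v5:29,v6:70,v7:68
step 6: dist = v0:inf,v1:0,v2:85,v3:48,v4:16,v5:29,v6:70,v7:68
step 7: dist = v0:inf,v1:0,v2:85,v3:48,v4:16,v5:29,v6:70,v7:68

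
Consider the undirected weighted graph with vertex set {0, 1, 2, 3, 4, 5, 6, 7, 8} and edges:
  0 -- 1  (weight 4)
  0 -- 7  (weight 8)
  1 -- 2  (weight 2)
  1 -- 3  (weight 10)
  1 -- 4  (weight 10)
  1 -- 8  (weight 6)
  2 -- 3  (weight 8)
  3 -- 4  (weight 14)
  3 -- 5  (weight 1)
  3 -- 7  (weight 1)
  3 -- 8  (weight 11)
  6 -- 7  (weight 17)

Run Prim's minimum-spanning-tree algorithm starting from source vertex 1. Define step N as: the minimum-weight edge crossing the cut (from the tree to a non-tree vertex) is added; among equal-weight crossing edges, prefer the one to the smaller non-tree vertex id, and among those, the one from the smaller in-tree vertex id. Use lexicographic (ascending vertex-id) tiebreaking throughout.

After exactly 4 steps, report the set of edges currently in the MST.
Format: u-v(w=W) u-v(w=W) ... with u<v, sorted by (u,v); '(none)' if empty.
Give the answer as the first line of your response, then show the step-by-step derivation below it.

0-1(w=4) 1-2(w=2) 1-8(w=6) 2-3(w=8)

step 1: add edge 1-2 (w=2); MST = {1-2(w=2)}
step 2: add edge 0-1 (w=4); MST = {0-1(w=4) 1-2(w=2)}
step 3: add edge 1-8 (w=6); MST = {0-1(w=4) 1-2(w=2) 1-8(w=6)}
step 4: add edge 2-3 (w=8); MST = {0-1(w=4) 1-2(w=2) 1-8(w=6) 2-3(w=8)}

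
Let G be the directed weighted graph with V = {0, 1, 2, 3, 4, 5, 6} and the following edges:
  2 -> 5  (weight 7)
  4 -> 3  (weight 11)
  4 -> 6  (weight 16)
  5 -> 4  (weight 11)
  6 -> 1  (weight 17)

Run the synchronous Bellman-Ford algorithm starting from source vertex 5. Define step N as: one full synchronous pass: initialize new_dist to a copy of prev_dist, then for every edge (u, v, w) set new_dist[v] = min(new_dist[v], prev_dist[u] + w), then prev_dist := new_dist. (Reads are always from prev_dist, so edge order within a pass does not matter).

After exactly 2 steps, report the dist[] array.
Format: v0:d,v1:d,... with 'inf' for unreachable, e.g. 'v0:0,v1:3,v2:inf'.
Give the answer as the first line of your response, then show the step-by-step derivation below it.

v0:inf,v1:inf,v2:inf,v3:22,v4:11,v5:0,v6:27

step 1: dist = v0:inf,v1:inf,v2:inf,v3:inf,v4:11,v5:0,v6:inf
step 2: dist = v0:inf,v1:inf,v2:inf,v3:22,v4:11,v5:0,v6:27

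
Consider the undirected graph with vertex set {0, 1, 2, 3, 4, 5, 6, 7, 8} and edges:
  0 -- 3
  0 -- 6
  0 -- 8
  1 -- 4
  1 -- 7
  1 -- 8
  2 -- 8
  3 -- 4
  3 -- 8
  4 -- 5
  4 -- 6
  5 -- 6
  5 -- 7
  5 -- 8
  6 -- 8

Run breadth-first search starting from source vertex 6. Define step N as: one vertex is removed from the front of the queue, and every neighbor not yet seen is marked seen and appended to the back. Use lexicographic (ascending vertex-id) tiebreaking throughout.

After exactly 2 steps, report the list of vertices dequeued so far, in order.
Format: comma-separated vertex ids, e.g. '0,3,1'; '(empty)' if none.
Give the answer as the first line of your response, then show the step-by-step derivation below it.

6,0

step 1: dequeue 6; queue=[0,4,5,8]; order=6
step 2: dequeue 0; queue=[4,5,8,3]; order=6,0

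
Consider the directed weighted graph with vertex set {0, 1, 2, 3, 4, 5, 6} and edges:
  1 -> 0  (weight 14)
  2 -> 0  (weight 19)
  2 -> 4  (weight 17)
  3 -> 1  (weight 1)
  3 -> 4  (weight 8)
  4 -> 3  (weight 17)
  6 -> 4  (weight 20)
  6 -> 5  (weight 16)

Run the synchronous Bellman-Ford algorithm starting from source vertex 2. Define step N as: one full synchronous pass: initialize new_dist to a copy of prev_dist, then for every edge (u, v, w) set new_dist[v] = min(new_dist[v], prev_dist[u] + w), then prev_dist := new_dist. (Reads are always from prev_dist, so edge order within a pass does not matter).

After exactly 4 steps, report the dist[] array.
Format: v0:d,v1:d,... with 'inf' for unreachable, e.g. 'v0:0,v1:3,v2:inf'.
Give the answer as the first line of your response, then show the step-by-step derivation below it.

v0:19,v1:35,v2:0,v3:34,v4:17,v5:inf,v6:inf

step 1: dist = v0:19,v1:inf,v2:0,v3:inf,v4:17,v5:inf,v6:inf
step 2: dist = v0:19,v1:inf,v2:0,v3:34,v4:17,v5:inf,v6:inf
step 3: dist = v0:19,v1:35,v2:0,v3:34,v4:17,v5:inf,v6:inf
step 4: dist = v0:19,v1:35,v2:0,v3:34,v4:17,v5:inf,v6:inf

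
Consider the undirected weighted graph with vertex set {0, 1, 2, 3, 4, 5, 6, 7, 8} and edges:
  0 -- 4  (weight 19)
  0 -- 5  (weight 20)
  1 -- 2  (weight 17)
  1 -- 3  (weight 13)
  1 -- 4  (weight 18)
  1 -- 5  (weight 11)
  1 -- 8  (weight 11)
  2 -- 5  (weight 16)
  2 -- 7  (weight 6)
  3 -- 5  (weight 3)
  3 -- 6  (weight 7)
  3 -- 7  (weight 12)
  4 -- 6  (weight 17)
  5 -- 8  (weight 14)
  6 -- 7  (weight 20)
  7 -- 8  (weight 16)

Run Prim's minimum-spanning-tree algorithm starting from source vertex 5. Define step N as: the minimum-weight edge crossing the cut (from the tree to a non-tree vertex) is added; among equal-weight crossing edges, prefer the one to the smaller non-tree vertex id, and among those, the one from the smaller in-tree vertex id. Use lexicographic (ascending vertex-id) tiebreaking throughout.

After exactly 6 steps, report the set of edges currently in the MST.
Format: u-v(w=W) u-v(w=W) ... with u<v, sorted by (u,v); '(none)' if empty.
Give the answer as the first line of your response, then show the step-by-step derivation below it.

1-5(w=11) 1-8(w=11) 2-7(w=6) 3-5(w=3) 3-6(w=7) 3-7(w=12)

step 1: add edge 3-5 (w=3); MST = {3-5(w=3)}
step 2: add edge 3-6 (w=7); MST = {3-5(w=3) 3-6(w=7)}
step 3: add edge 1-5 (w=11); MST = {1-5(w=11) 3-5(w=3) 3-6(w=7)}
step 4: add edge 1-8 (w=11); MST = {1-5(w=11) 1-8(w=11) 3-5(w=3) 3-6(w=7)}
step 5: add edge 3-7 (w=12); MST = {1-5(w=11) 1-8(w=11) 3-5(w=3) 3-6(w=7) 3-7(w=12)}
step 6: add edge 2-7 (w=6); MST = {1-5(w=11) 1-8(w=11) 2-7(w=6) 3-5(w=3) 3-6(w=7) 3-7(w=12)}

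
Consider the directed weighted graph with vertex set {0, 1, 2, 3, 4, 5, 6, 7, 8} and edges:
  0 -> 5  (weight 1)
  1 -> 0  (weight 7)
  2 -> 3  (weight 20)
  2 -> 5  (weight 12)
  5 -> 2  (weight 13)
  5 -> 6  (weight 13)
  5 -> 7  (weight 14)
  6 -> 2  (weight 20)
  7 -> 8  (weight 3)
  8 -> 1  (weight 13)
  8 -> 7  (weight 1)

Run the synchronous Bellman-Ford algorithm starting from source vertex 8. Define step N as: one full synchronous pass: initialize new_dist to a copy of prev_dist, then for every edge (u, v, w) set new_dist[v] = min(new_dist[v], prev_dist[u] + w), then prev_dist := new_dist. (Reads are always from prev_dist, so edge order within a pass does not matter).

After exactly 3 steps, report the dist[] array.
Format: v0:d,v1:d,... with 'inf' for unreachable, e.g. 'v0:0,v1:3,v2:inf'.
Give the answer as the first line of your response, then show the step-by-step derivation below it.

v0:20,v1:13,v2:inf,v3:inf,v4:inf,v5:21,v6:inf,v7:1,v8:0

step 1: dist = v0:inf,v1:13,v2:inf,v3:inf,v4:inf,v5:inf,v6:inf,v7:1,v8:0
step 2: dist = v0:20,v1:13,v2:inf,v3:inf,v4:inf,v5:inf,v6:inf,v7:1,v8:0
step 3: dist = v0:20,v1:13,v2:inf,v3:inf,v4:inf,v5:21,v6:inf,v7:1,v8:0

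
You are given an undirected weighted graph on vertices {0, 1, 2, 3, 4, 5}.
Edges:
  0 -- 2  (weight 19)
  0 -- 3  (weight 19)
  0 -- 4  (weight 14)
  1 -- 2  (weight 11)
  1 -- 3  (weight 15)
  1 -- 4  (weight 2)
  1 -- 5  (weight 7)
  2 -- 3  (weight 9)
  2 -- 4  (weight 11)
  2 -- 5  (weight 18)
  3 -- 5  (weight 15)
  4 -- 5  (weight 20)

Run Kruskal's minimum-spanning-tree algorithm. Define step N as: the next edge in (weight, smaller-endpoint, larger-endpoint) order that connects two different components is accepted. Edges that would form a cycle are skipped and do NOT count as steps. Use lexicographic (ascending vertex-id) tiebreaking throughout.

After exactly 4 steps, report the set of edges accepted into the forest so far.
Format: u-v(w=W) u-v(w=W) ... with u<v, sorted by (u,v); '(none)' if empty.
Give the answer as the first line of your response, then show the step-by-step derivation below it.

1-2(w=11) 1-4(w=2) 1-5(w=7) 2-3(w=9)

step 1: add edge 1-4 (w=2); MST = {1-4(w=2)}
step 2: add edge 1-5 (w=7); MST = {1-4(w=2) 1-5(w=7)}
step 3: add edge 2-3 (w=9); MST = {1-4(w=2) 1-5(w=7) 2-3(w=9)}
step 4: add edge 1-2 (w=11); MST = {1-2(w=11) 1-4(w=2) 1-5(w=7) 2-3(w=9)}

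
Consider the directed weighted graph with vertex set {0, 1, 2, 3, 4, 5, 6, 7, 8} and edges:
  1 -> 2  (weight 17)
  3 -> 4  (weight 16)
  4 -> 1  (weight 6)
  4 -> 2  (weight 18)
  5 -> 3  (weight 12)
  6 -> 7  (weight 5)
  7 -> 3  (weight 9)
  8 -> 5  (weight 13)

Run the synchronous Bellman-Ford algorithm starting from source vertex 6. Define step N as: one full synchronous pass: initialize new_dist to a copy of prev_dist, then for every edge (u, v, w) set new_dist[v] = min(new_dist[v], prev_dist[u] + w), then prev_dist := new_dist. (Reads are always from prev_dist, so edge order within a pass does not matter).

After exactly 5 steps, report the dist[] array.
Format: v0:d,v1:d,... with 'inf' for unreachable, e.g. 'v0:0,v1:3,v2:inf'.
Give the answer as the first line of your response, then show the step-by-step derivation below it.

v0:inf,v1:36,v2:48,v3:14,v4:30,v5:inf,v6:0,v7:5,v8:inf

step 1: dist = v0:inf,v1:inf,v2:inf,v3:inf,v4:inf,v5:inf,v6:0,v7:5,v8:inf
step 2: dist = v0:inf,v1:inf,v2:inf,v3:14,v4:inf,v5:inf,v6:0,v7:5,v8:inf
step 3: dist = v0:inf,v1:inf,v2:inf,v3:14,v4:30,v5:inf,v6:0,v7:5,v8:inf
step 4: dist = v0:inf,v1:36,v2:48,v3:14,v4:30,v5:inf,v6:0,v7:5,v8:inf
step 5: dist = v0:inf,v1:36,v2:48,v3:14,v4:30,v5:inf,v6:0,v7:5,v8:inf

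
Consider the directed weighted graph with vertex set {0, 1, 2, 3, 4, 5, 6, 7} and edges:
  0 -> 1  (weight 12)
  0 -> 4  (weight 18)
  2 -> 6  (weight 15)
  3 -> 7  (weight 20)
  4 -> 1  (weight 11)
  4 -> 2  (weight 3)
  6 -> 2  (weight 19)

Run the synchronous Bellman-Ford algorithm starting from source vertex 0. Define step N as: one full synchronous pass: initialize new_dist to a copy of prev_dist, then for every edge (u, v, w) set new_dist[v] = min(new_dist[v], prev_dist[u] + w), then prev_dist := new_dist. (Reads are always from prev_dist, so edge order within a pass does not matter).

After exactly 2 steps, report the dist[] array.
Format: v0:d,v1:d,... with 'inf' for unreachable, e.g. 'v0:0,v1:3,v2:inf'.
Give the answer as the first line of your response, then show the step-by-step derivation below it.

v0:0,v1:12,v2:21,v3:inf,v4:18,v5:inf,v6:inf,v7:inf

step 1: dist = v0:0,v1:12,v2:inf,v3:inf,v4:18,v5:inf,v6:inf,v7:inf
step 2: dist = v0:0,v1:12,v2:21,v3:inf,v4:18,v5:inf,v6:inf,v7:inf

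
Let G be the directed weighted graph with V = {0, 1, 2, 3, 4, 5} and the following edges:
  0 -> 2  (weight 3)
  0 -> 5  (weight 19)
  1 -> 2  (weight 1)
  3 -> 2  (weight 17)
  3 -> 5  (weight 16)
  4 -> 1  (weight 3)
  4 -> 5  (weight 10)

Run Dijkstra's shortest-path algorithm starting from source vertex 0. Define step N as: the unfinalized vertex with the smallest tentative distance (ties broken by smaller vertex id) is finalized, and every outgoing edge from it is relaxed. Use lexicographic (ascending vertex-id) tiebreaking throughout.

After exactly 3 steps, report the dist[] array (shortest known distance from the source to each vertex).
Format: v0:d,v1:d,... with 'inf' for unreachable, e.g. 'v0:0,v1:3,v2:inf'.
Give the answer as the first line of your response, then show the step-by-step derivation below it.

v0:0,v1:inf,v2:3,v3:inf,v4:inf,v5:19

step 1: dist = v0:0,v1:inf,v2:3,v3:inf,v4:inf,v5:19
step 2: dist = v0:0,v1:inf,v2:3,v3:inf,v4:inf,v5:19
step 3: dist = v0:0,v1:inf,v2:3,v3:inf,v4:inf,v5:19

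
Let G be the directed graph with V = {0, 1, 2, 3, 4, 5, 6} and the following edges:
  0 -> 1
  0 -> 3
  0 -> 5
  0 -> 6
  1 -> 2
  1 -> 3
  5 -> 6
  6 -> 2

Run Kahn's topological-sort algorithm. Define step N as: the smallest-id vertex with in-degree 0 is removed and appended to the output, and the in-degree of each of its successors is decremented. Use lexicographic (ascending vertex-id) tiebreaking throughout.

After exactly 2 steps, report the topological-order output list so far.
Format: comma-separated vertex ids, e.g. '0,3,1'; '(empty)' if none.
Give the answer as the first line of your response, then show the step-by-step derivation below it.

0,1

step 1: output 0; order=[0]; indeg=(0,0,2,1,0,0,1)
step 2: output 1; order=[0,1]; indeg=(0,0,1,0,0,0,1)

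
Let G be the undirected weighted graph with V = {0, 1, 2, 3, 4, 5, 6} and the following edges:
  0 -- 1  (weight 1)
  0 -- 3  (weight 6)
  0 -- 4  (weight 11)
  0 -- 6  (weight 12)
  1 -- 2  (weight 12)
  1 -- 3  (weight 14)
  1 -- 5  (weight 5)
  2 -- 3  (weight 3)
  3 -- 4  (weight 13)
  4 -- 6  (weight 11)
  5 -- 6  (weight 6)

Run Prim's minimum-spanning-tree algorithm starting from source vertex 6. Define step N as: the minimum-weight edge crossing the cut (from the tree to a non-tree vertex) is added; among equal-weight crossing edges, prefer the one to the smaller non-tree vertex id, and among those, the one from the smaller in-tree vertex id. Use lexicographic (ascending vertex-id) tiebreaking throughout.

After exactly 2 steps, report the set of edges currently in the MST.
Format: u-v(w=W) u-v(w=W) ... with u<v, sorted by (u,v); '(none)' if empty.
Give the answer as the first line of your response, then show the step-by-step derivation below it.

1-5(w=5) 5-6(w=6)

step 1: add edge 5-6 (w=6); MST = {5-6(w=6)}
step 2: add edge 1-5 (w=5); MST = {1-5(w=5) 5-6(w=6)}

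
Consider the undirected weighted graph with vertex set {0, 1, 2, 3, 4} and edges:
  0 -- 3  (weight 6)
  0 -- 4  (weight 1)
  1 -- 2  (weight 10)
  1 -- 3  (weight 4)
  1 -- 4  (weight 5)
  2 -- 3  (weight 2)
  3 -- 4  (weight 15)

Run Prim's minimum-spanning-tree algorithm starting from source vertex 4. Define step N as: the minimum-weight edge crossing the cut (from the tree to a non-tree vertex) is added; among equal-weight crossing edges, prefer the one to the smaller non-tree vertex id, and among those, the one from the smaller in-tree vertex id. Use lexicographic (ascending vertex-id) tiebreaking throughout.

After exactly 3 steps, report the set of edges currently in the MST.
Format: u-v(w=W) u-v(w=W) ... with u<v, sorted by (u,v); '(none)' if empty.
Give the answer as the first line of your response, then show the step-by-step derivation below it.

0-4(w=1) 1-3(w=4) 1-4(w=5)

step 1: add edge 0-4 (w=1); MST = {0-4(w=1)}
step 2: add edge 1-4 (w=5); MST = {0-4(w=1) 1-4(w=5)}
step 3: add edge 1-3 (w=4); MST = {0-4(w=1) 1-3(w=4) 1-4(w=5)}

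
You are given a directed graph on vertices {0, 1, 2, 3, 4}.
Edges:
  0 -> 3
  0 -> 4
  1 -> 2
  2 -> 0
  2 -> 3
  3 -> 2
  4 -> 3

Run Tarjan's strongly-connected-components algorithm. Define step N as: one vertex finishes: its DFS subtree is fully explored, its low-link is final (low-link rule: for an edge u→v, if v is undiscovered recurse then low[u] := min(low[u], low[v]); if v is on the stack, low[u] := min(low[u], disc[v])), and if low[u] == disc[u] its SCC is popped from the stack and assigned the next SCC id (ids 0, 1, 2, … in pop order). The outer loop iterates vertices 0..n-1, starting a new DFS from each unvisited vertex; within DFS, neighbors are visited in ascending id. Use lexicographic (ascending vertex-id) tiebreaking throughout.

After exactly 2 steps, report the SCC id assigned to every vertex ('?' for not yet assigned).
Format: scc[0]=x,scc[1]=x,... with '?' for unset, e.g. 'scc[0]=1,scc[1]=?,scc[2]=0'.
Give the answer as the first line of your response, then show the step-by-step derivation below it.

scc[0]=?,scc[1]=?,scc[2]=?,scc[3]=?,scc[4]=?

step 1: low=(low[0]=0,low[1]=?,low[2]=0,low[3]=1,low[4]=?); scc=(scc[0]=?,scc[1]=?,scc[2]=?,scc[3]=?,scc[4]=?)
step 2: low=(low[0]=0,low[1]=?,low[2]=0,low[3]=0,low[4]=?); scc=(scc[0]=?,scc[1]=?,scc[2]=?,scc[3]=?,scc[4]=?)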